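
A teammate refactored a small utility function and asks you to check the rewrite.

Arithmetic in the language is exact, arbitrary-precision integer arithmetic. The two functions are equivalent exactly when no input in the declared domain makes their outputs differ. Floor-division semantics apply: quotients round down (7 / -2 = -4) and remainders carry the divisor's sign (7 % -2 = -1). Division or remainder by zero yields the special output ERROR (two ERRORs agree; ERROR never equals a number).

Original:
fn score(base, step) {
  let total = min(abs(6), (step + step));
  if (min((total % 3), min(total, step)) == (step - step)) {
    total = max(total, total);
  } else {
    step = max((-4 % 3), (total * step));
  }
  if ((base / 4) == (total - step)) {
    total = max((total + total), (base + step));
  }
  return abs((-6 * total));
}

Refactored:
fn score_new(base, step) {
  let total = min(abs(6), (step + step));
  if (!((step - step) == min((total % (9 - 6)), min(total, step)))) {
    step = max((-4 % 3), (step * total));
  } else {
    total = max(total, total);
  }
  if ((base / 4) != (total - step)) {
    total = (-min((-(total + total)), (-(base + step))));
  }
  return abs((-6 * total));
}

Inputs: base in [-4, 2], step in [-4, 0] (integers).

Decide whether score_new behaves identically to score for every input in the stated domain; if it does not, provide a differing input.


Not equivalent: base=-4, step=-4 separates them (48 vs 168).
score: total becomes -8; next (min((total % 3), min(total, step)) == (step - step)) evaluates to false; next step becomes 32; next ((base / 4) == (total - step)) evaluates to false; next final value 48
score_new: total becomes -8; next (!((step - step) == min((total % (9 - 6)), min(total, step)))) evaluates to true; next step becomes 32; next ((base / 4) != (total - step)) evaluates to true; next total becomes 28; next final value 168
verdict: not equivalent; witness: base=-4, step=-4


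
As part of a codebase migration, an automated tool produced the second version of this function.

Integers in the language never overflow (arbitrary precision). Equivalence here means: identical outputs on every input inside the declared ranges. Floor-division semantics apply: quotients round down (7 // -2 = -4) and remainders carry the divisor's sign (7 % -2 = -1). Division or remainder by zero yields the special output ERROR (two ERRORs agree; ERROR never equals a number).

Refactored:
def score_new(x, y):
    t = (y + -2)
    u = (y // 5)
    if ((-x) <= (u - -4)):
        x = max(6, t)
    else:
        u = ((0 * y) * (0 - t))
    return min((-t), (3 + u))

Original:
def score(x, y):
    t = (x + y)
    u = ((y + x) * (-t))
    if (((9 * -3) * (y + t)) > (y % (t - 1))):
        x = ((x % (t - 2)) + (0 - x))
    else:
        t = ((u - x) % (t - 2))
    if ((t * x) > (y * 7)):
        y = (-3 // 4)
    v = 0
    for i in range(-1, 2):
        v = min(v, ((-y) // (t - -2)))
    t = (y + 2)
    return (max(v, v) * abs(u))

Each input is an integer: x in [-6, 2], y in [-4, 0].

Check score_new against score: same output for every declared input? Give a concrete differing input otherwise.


There is a counterexample at x=-6, y=-4: -100 on one side, 3 on the other.
score: t becomes -10; next u becomes -100; next (((9 * -3) * (y + t)) > (y % (t - 1))) evaluates to true; next x becomes 0; next ((t * x) > (y * 7)) evaluates to true; next y becomes -1; next v becomes 0; next at i=-1:; next v becomes -1; next at i=0:; next v becomes -1; next at i=1:; next v becomes -1; next t becomes 1; next final value -100
score_new: t becomes -6; next u becomes -1; next ((-x) <= (u - -4)) evaluates to false; next u becomes 0; next final value 3
verdict: not equivalent; witness: x=-6, y=-4


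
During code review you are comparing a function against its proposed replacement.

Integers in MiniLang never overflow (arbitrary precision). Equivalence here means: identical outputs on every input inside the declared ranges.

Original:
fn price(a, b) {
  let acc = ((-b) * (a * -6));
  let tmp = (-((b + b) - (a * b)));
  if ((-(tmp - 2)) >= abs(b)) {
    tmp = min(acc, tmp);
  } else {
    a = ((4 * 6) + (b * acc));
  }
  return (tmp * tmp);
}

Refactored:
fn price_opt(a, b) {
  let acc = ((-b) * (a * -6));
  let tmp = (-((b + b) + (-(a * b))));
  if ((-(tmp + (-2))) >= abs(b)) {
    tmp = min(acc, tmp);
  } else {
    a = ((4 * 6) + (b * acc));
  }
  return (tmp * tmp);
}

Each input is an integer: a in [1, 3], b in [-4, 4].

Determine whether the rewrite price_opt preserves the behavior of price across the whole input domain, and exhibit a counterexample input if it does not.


Equivalent — the differences include arithmetic usage differs, yet no declared input distinguishes the two.
As a probe, take a=1, b=-1: price runs acc = -6; tmp = 1; ((-(tmp - 2)) >= abs(b)) -> true; tmp = -6; return 36; price_opt runs acc = -6; tmp = 1; ((-(tmp + (-2))) >= abs(b)) -> true; tmp = -6; return 36; both end at 36.
Sweeping the whole domain (27 inputs) finds no disagreement.
verdict: equivalent


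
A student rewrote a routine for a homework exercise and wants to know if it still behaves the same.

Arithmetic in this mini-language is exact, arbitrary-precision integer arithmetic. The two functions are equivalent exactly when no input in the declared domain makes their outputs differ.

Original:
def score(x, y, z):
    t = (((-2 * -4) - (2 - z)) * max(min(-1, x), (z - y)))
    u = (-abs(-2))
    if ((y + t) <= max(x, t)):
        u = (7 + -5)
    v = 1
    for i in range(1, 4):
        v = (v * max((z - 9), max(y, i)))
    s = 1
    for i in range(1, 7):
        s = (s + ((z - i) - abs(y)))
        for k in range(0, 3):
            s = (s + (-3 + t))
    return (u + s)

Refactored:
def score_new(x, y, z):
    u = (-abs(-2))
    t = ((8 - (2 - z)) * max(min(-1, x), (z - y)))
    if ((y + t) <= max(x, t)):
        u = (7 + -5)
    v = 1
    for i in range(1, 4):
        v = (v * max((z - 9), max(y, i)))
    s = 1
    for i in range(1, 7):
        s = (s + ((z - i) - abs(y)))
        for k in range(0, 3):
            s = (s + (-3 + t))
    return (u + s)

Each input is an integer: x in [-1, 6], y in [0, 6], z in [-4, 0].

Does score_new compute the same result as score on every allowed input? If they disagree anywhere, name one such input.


This is a faithful refactor — arithmetic usage differs, plus constant usage differs, but the computed results match everywhere.
Tracing x=-1, y=1, z=-2: score: t=-4, then u=-2, then ((y + t) <= max(x, t)) is true, then u=2, then v=1, then (i=1), then v=1, then (i=2), then v=2, then (i=3), then v=6, then s=1, then (i=1), then s=-3, then (k=0), then s=-10, then (k=1), then s=-17, then (k=2), then s=-24, then (i=2), then s=-29, then (k=0), then s=-36, then (k=1), then s=-43, then (k=2), then s=-50, then (i=3), then s=-56, then (k=0), then s=-63, then (k=1), then s=-70, then (k=2), then s=-77, then (i=4), then s=-84, then (k=0), then s=-91, then (k=1), then s=-98, then (k=2), then s=-105, then (i=5), then s=-113, then (k=0), then s=-120, then (k=1), then s=-127, then (k=2), then s=-134, then (i=6), then s=-143, then (k=0), then s=-150, then (k=1), then s=-157, then (k=2), then s=-164, then returns -162 | score_new: u=-2, then t=-4, then ((y + t) <= max(x, t)) is true, then u=2, then v=1, then (i=1), then v=1, then (i=2), then v=2, then (i=3), then v=6, then s=1, then (i=1), then s=-3, then (k=0), then s=-10, then (k=1), then s=-17, then (k=2), then s=-24, then (i=2), then s=-29, then (k=0), then s=-36, then (k=1), then s=-43, then (k=2), then s=-50, then (i=3), then s=-56, then (k=0), then s=-63, then (k=1), then s=-70, then (k=2), then s=-77, then (i=4), then s=-84, then (k=0), then s=-91, then (k=1), then s=-98, then (k=2), then s=-105, then (i=5), then s=-113, then (k=0), then s=-120, then (k=1), then s=-127, then (k=2), then s=-134, then (i=6), then s=-143, then (k=0), then s=-150, then (k=1), then s=-157, then (k=2), then s=-164, then returns -162 — matching result -162.
Across all 280 domain points the two functions coincide.
verdict: equivalent


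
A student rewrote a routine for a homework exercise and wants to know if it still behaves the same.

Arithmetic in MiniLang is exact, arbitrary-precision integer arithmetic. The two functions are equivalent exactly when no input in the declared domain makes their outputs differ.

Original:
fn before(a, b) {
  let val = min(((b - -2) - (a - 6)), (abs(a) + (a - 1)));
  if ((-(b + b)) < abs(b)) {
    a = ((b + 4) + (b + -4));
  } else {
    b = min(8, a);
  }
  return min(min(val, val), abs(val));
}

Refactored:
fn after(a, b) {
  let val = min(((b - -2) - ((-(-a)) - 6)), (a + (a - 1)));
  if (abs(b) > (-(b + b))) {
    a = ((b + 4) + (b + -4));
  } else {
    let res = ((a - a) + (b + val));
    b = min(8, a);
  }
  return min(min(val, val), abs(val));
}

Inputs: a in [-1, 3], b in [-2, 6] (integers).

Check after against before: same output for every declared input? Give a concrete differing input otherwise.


On input a=-1, b=-2, before returns -1 while after returns -3.
verdict: not equivalent; witness: a=-1, b=-2


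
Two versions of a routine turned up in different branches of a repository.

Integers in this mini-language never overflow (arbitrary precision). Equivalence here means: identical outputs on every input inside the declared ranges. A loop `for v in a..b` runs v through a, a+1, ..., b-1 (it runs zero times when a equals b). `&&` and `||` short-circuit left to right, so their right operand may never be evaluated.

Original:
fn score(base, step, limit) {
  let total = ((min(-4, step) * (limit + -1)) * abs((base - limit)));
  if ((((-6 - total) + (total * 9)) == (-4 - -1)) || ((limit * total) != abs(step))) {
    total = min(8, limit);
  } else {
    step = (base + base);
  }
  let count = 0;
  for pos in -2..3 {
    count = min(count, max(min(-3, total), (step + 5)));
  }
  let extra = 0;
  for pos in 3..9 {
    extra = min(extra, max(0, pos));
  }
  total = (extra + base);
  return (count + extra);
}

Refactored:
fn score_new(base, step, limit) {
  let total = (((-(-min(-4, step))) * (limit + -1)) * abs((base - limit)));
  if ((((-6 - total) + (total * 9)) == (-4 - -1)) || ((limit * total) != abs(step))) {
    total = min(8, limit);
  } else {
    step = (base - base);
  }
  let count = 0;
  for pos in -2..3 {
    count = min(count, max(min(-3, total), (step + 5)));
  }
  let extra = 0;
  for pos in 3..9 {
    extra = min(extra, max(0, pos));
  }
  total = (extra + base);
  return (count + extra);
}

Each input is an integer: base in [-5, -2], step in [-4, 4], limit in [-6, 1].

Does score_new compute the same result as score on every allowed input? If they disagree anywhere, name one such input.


Try base=-5, step=0, limit=-5.
score: total=0, then ((((-6 - total) + (total * 9)) == (-4 - -1)) || ((limit * total) != abs(step))) is false, then step=-10, then count=0, then (pos=-2), then count=-3, then (pos=-1), then count=-3, then (pos=0), then count=-3, then (pos=1), then count=-3, then (pos=2), then count=-3, then extra=0, then (pos=3), then extra=0, then (pos=4), then extra=0, then (pos=5), then extra=0, then (pos=6), then extra=0, then (pos=7), then extra=0, then (pos=8), then extra=0, then total=-5, then returns -3
score_new: total=0, then ((((-6 - total) + (total * 9)) == (-4 - -1)) || ((limit * total) != abs(step))) is false, then step=0, then count=0, then (pos=-2), then count=0, then (pos=-1), then count=0, then (pos=0), then count=0, then (pos=1), then count=0, then (pos=2), then count=0, then extra=0, then (pos=3), then extra=0, then (pos=4), then extra=0, then (pos=5), then extra=0, then (pos=6), then extra=0, then (pos=7), then extra=0, then (pos=8), then extra=0, then total=-5, then returns 0
-3 against 0: the behavior changed.
verdict: not equivalent; witness: base=-5, step=0, limit=-5


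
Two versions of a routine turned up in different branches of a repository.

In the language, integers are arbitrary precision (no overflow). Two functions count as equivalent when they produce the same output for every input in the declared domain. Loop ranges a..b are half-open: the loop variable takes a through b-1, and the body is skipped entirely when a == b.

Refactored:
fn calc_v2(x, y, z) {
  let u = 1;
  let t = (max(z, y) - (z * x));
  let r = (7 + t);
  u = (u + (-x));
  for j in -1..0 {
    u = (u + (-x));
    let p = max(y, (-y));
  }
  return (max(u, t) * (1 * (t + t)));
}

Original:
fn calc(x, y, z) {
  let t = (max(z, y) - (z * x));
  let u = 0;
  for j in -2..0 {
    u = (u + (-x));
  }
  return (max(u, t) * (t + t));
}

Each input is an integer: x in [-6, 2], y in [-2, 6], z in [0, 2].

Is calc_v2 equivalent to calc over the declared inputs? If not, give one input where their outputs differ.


Consider the input x=-6, y=-2, z=1.
calc: t=7, then u=0, then (j=-2), then u=6, then (j=-1), then u=12, then returns 168
calc_v2: u=1, then t=7, then r=14, then u=7, then (j=-1), then u=13, then p=2, then returns 182
168 != 182, so the rewrite changes behavior.
verdict: not equivalent; witness: x=-6, y=-2, z=1


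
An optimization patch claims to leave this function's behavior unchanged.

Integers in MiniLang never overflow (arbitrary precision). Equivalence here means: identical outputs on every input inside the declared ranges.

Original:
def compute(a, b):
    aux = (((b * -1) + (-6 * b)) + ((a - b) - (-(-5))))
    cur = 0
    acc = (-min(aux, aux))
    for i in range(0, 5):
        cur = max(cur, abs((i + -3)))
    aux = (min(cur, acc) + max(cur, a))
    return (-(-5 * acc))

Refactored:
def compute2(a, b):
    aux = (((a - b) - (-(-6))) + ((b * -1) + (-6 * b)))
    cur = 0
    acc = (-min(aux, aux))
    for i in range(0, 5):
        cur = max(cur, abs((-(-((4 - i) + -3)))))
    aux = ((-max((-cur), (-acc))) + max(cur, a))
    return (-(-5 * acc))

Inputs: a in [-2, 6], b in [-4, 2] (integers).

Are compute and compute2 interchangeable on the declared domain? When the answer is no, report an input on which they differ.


The rewrite breaks on a=-2, b=-4, where the results are -125 and -120.
compute: aux = 25; cur = 0; acc = -25; [i=0]; cur = 3; [i=1]; cur = 3; [i=2]; cur = 3; [i=3]; cur = 3; [i=4]; cur = 3; aux = -22; return -125
compute2: aux = 24; cur = 0; acc = -24; [i=0]; cur = 1; [i=1]; cur = 1; [i=2]; cur = 1; [i=3]; cur = 2; [i=4]; cur = 3; aux = -21; return -120
verdict: not equivalent; witness: a=-2, b=-4


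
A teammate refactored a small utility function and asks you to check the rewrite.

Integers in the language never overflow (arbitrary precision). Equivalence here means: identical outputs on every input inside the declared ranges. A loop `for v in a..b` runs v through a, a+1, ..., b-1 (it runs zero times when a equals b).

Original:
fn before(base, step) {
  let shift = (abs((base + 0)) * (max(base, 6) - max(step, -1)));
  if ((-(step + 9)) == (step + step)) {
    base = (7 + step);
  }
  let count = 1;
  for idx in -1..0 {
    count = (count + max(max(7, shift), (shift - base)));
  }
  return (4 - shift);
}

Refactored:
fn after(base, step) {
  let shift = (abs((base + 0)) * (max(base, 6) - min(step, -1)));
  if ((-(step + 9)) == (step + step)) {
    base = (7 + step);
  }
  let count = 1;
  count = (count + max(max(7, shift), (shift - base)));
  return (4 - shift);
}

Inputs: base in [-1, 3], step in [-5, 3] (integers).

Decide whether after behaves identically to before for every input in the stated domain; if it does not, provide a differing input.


There is a counterexample at base=-1, step=-5: -3 on one side, -7 on the other.
before: shift = 7; ((-(step + 9)) == (step + step)) -> false; count = 1; [idx=-1]; count = 9; return -3
after: shift = 11; ((-(step + 9)) == (step + step)) -> false; count = 1; count = 13; return -7
verdict: not equivalent; witness: base=-1, step=-5


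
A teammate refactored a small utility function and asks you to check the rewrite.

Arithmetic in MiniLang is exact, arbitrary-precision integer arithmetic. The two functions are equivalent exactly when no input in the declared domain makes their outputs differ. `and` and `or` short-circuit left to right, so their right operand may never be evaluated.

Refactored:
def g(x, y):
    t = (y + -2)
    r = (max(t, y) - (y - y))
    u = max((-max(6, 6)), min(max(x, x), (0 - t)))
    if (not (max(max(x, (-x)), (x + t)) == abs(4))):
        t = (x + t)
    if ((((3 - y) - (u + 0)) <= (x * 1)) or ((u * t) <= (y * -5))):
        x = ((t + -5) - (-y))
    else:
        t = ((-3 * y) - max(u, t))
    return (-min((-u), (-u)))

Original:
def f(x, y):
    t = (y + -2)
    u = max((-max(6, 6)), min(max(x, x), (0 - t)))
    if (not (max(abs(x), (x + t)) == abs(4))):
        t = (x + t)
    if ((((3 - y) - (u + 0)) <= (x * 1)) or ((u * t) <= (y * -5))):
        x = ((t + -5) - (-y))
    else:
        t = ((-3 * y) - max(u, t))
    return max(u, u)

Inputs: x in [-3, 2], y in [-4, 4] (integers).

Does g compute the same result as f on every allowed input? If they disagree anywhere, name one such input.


Behavior is preserved: although statement counts differ; also local variable names differ; also arithmetic usage differs; also min/max/abs usage differs, the outputs never diverge.
One worked example (x=1, y=0) — f: t=-2, then u=1, then (not (max(abs(x), (x + t)) == abs(4))) is true, then t=-1, then ((((3 - y) - (u + 0)) <= (x * 1)) or ((u * t) <= (y * -5))) is true, then x=-6, then returns 1; g: t=-2, then r=0, then u=1, then (not (max(max(x, (-x)), (x + t)) == abs(4))) is true, then t=-1, then ((((3 - y) - (u + 0)) <= (x * 1)) or ((u * t) <= (y * -5))) is true, then x=-6, then returns 1; agreement on 1.
Sweeping the whole domain (54 inputs) finds no disagreement.
verdict: equivalent


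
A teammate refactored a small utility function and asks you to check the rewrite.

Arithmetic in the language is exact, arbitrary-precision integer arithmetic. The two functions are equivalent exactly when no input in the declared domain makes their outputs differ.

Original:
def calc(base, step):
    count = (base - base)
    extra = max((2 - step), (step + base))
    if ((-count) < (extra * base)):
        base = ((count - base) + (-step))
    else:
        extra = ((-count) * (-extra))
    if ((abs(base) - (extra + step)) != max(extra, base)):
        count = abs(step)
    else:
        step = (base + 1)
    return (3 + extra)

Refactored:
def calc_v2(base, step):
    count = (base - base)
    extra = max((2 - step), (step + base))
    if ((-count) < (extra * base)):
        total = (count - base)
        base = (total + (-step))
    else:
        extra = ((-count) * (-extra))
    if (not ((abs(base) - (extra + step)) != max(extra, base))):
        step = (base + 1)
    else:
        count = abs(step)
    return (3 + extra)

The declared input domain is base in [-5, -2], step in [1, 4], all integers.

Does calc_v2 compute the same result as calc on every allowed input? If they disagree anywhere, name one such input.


This is a faithful refactor — local variable names differ, and boolean connective usage differs, and statement counts differ, but the computed results match everywhere.
One worked example (base=-3, step=3) — calc: count = 0; extra = 0; ((-count) < (extra * base)) -> false; extra = 0; ((abs(base) - (extra + step)) != max(extra, base)) -> false; step = -2; return 3; calc_v2: count = 0; extra = 0; ((-count) < (extra * base)) -> false; extra = 0; (not ((abs(base) - (extra + step)) != max(extra, base))) -> true; step = -2; return 3; agreement on 3.
An exhaustive pass over the 16 declared inputs shows identical outputs.
verdict: equivalent


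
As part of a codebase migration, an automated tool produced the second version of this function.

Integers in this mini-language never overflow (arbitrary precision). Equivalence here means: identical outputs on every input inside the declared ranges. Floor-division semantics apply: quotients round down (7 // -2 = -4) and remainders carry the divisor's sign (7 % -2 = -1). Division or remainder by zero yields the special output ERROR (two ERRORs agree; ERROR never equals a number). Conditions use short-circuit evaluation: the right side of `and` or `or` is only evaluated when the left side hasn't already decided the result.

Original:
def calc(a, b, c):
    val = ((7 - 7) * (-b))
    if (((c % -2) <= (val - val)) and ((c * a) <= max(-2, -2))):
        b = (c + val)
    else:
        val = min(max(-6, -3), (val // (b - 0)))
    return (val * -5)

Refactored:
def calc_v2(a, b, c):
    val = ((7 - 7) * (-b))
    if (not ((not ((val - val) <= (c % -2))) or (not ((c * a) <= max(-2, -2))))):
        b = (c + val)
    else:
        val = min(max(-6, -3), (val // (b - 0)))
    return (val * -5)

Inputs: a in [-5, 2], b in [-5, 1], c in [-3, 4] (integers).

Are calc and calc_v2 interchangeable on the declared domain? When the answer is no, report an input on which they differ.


a=-5, b=-5, c=1 yields 0 from calc but 15 from calc_v2.
verdict: not equivalent; witness: a=-5, b=-5, c=1


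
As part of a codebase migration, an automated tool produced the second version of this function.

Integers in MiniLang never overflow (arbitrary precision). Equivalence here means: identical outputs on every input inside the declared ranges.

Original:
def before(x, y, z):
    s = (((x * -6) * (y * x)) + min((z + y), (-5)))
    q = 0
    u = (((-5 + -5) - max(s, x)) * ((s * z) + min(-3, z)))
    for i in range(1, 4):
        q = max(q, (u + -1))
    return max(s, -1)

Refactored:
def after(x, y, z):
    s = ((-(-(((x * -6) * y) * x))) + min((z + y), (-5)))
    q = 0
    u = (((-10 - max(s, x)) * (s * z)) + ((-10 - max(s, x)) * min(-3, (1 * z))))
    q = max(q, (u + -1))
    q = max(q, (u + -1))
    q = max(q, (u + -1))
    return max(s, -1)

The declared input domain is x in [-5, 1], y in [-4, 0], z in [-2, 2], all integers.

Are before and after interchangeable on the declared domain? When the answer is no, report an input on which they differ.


The two versions differ — the changes include loop structure differs; and statement counts differ; and min/max/abs usage differs; and arithmetic usage differs; and constant usage differs; and local variable names differ.
Tracing x=-2, y=-3, z=-1: before: s becomes 67; next q becomes 0; next u becomes 5390; next at i=1:; next q becomes 5389; next at i=2:; next q becomes 5389; next at i=3:; next q becomes 5389; next final value 67 | after: s becomes 67; next q becomes 0; next u becomes 5390; next q becomes 5389; next q becomes 5389; next q becomes 5389; next final value 67 — matching result 67.
Across all 175 domain points the two functions coincide.
verdict: equivalent


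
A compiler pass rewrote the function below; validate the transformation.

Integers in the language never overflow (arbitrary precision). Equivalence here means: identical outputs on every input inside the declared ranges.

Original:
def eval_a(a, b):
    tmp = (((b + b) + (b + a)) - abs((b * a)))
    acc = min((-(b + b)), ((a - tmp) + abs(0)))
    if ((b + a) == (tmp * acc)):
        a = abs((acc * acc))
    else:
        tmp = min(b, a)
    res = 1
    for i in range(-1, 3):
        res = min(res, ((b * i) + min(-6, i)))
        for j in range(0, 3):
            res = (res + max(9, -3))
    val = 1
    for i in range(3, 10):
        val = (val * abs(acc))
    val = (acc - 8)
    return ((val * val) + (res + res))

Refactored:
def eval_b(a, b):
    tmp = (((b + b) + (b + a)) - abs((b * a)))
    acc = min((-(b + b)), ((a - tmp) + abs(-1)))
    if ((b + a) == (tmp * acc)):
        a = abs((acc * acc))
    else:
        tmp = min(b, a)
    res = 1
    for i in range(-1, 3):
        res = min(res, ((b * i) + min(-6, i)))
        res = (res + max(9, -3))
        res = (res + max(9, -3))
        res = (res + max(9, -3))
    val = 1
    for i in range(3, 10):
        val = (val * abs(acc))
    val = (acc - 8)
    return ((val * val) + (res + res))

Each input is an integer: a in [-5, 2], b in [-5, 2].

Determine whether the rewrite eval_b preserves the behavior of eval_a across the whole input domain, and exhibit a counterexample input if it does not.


Run the pair on a=0, b=1.
eval_a: tmp becomes 3; next acc becomes -3; next ((b + a) == (tmp * acc)) evaluates to false; next tmp becomes 0; next res becomes 1; next at i=-1:; next res becomes -7; next at j=0:; next res becomes 2; next at j=1:; next res becomes 11; next at j=2:; next res becomes 20; next at i=0:; next res becomes -6; next at j=0:; next res becomes 3; next at j=1:; next res becomes 12; next at j=2:; next res becomes 21; next at i=1:; next res becomes -5; next at j=0:; next res becomes 4; next at j=1:; next res becomes 13; next at j=2:; next res becomes 22; next at i=2:; next res becomes -4; next at j=0:; next res becomes 5; next at j=1:; next res becomes 14; next at j=2:; next res becomes 23; next val becomes 1; next at i=3:; next val becomes 3; next at i=4:; next val becomes 9; next at i=5:; next val becomes 27; next at i=6:; next val becomes 81; next at i=7:; next val becomes 243; next at i=8:; next val becomes 729; next at i=9:; next val becomes 2187; next val becomes -11; next final value 167
eval_b: tmp becomes 3; next acc becomes -2; next ((b + a) == (tmp * acc)) evaluates to false; next tmp becomes 0; next res becomes 1; next at i=-1:; next res becomes -7; next res becomes 2; next res becomes 11; next res becomes 20; next at i=0:; next res becomes -6; next res becomes 3; next res becomes 12; next res becomes 21; next at i=1:; next res becomes -5; next res becomes 4; next res becomes 13; next res becomes 22; next at i=2:; next res becomes -4; next res becomes 5; next res becomes 14; next res becomes 23; next val becomes 1; next at i=3:; next val becomes 2; next at i=4:; next val becomes 4; next at i=5:; next val becomes 8; next at i=6:; next val becomes 16; next at i=7:; next val becomes 32; next at i=8:; next val becomes 64; next at i=9:; next val becomes 128; next val becomes -10; next final value 146
167 and 146 differ, so these are not the same function on this domain.
verdict: not equivalent; witness: a=0, b=1


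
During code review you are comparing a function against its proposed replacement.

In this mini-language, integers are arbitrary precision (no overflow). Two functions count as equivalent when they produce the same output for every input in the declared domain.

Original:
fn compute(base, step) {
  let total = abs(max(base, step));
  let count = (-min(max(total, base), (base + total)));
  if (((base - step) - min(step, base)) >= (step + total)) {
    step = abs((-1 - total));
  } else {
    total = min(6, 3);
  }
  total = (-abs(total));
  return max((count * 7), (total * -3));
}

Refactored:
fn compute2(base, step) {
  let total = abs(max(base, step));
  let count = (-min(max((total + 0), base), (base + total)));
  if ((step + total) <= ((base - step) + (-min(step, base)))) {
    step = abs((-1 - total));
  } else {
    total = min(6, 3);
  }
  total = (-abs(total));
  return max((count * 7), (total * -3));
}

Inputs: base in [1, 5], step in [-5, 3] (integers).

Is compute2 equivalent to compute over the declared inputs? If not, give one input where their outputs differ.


This is a faithful refactor — comparison usage differs, plus arithmetic usage differs, plus constant usage differs, but the computed results match everywhere.
One worked example (base=5, step=1) — compute: total=5, then count=-5, then (((base - step) - min(step, base)) >= (step + total)) is false, then total=3, then total=-3, then returns 9; compute2: total=5, then count=-5, then ((step + total) <= ((base - step) + (-min(step, base)))) is false, then total=3, then total=-3, then returns 9; agreement on 9.
Every one of the 45 inputs gives matching results.
verdict: equivalent


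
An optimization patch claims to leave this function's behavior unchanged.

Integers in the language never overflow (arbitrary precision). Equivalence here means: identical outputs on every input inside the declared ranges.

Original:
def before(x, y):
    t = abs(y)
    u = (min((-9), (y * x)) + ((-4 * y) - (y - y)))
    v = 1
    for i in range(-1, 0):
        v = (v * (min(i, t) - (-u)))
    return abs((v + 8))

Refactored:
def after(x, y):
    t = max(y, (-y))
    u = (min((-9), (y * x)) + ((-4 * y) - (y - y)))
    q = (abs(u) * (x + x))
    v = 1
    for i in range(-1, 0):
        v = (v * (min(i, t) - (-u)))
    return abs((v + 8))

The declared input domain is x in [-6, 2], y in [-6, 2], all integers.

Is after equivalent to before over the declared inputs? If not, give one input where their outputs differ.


Equivalent. The diff adds an assignment to `q` whose value nothing reads, which nothing downstream consumes.
An exhaustive pass over the 81 declared inputs shows identical outputs.
As a probe, take x=1, y=-4: before runs t becomes 4; next u becomes 7; next v becomes 1; next at i=-1:; next v becomes 6; next final value 14; after runs t becomes 4; next u becomes 7; next q becomes 14; next v becomes 1; next at i=-1:; next v becomes 6; next final value 14; both end at 14.
verdict: equivalent


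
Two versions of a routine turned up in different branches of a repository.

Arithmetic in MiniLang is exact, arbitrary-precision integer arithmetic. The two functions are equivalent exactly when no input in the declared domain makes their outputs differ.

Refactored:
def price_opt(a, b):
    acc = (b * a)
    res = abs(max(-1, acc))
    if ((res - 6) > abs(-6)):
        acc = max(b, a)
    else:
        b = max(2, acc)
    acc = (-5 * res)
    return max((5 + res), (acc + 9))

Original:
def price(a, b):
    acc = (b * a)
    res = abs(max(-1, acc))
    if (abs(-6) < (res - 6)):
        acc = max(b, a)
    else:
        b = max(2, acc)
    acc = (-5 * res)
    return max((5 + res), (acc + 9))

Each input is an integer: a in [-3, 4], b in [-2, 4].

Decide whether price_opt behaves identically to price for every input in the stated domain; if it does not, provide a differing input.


The two versions differ — the changes include comparison usage differs.
Tracing a=-3, b=2: price: acc=-6, then res=1, then (abs(-6) < (res - 6)) is false, then b=2, then acc=-5, then returns 6 | price_opt: acc=-6, then res=1, then ((res - 6) > abs(-6)) is false, then b=2, then acc=-5, then returns 6 — matching result 6.
An exhaustive pass over the 56 declared inputs shows identical outputs.
verdict: equivalent


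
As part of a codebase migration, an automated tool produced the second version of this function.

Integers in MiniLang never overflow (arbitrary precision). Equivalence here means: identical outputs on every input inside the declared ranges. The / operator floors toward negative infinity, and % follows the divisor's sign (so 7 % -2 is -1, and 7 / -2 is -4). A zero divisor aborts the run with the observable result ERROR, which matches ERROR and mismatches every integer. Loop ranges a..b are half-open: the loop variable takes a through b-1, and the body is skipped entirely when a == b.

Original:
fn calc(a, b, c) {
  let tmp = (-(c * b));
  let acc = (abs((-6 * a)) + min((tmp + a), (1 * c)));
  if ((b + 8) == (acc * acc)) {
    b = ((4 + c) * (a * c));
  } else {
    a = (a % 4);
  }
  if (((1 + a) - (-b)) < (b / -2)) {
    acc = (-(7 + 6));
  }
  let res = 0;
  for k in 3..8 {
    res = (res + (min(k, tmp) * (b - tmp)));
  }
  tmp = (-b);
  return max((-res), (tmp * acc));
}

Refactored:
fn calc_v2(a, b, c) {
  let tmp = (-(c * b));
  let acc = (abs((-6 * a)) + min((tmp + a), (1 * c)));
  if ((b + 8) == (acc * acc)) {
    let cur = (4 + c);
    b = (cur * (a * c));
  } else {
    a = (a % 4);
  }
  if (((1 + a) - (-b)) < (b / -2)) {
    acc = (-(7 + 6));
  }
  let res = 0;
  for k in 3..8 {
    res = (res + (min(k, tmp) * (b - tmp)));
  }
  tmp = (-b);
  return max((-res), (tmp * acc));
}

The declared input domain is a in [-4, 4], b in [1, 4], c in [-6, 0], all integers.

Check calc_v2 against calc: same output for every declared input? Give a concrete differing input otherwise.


The two versions differ — the changes include local variable names differ; statement counts differ.
Spot check at a=3, b=2, c=-1 — calc: tmp=2, then acc=17, then ((b + 8) == (acc * acc)) is false, then a=3, then (((1 + a) - (-b)) < (b / -2)) is false, then res=0, then (k=3), then res=0, then (k=4), then res=0, then (k=5), then res=0, then (k=6), then res=0, then (k=7), then res=0, then tmp=-2, then returns 0. calc_v2: tmp=2, then acc=17, then ((b + 8) == (acc * acc)) is false, then a=3, then (((1 + a) - (-b)) < (b / -2)) is false, then res=0, then (k=3), then res=0, then (k=4), then res=0, then (k=5), then res=0, then (k=6), then res=0, then (k=7), then res=0, then tmp=-2, then returns 0. Both give 0.
Across all 252 domain points the two functions coincide.
verdict: equivalent


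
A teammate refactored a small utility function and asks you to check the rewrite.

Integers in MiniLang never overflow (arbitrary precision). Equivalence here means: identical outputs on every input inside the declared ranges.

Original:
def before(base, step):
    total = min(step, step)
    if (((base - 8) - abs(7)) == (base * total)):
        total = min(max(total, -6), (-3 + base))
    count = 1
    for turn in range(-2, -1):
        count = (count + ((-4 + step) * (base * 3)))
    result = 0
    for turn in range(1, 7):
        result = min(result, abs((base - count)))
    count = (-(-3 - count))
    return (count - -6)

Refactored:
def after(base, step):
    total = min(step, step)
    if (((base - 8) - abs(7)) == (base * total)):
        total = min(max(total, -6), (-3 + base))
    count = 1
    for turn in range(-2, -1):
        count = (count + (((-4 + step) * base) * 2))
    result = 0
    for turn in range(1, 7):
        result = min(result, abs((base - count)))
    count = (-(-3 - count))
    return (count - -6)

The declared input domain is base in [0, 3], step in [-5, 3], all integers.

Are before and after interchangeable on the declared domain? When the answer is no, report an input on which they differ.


Consider the input base=1, step=-5.
before: total=-5, then (((base - 8) - abs(7)) == (base * total)) is false, then count=1, then (turn=-2), then count=-26, then result=0, then (turn=1), then result=0, then (turn=2), then result=0, then (turn=3), then result=0, then (turn=4), then result=0, then (turn=5), then result=0, then (turn=6), then result=0, then count=-23, then returns -17
after: total=-5, then (((base - 8) - abs(7)) == (base * total)) is false, then count=1, then (turn=-2), then count=-17, then result=0, then (turn=1), then result=0, then (turn=2), then result=0, then (turn=3), then result=0, then (turn=4), then result=0, then (turn=5), then result=0, then (turn=6), then result=0, then count=-14, then returns -8
-17 != -8, so the rewrite changes behavior.
verdict: not equivalent; witness: base=1, step=-5


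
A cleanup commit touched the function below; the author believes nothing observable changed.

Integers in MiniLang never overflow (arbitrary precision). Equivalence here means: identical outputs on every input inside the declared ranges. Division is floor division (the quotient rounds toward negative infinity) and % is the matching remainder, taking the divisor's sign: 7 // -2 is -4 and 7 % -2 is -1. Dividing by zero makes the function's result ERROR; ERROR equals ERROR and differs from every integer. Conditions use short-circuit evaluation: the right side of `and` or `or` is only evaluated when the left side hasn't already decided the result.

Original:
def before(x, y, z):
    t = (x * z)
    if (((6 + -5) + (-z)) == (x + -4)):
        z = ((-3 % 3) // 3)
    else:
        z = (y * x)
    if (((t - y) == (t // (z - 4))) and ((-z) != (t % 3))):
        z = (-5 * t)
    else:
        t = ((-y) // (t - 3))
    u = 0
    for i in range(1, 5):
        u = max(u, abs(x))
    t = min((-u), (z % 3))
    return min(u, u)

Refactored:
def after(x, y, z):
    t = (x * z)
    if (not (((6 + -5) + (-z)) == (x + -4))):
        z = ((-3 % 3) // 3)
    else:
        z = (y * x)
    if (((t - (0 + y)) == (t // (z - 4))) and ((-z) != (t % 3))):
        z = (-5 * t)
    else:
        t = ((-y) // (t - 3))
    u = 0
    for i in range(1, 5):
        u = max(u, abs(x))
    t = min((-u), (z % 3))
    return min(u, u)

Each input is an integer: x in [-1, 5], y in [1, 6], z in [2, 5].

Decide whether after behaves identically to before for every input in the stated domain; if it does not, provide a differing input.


Input x=1, y=4, z=2: ERROR from before versus 1 from after.
verdict: not equivalent; witness: x=1, y=4, z=2


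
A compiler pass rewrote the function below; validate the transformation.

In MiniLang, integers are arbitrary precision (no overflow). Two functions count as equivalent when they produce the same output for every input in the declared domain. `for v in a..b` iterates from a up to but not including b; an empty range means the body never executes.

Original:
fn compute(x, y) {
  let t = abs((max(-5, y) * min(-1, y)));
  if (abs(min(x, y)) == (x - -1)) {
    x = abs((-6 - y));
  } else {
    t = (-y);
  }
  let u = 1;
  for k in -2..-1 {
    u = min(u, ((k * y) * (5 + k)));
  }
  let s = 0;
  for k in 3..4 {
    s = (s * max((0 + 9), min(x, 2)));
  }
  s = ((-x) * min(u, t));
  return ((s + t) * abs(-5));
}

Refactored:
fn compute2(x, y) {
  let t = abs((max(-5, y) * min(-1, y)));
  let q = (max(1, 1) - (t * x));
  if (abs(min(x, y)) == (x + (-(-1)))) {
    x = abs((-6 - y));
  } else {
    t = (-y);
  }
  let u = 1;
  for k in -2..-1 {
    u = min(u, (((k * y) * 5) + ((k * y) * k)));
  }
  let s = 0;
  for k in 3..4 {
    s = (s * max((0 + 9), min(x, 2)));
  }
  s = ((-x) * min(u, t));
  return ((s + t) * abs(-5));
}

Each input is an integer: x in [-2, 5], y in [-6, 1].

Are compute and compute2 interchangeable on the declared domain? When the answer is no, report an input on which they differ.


The two are interchangeable: statement counts differ, local variable names differ, constant usage differs, min/max/abs usage differs, arithmetic usage differs, and every declared input agrees.
Tracing x=-2, y=0: compute: t := 0 | (abs(min(x, y)) == (x - -1)): false | t := 0 | u := 1 | iter k=-2: | u := 0 | s := 0 | iter k=3: | s := 0 | s := 0 | result 0 | compute2: t := 0 | q := 1 | (abs(min(x, y)) == (x + (-(-1)))): false | t := 0 | u := 1 | iter k=-2: | u := 0 | s := 0 | iter k=3: | s := 0 | s := 0 | result 0 — matching result 0.
An exhaustive pass over the 64 declared inputs shows identical outputs.
verdict: equivalent


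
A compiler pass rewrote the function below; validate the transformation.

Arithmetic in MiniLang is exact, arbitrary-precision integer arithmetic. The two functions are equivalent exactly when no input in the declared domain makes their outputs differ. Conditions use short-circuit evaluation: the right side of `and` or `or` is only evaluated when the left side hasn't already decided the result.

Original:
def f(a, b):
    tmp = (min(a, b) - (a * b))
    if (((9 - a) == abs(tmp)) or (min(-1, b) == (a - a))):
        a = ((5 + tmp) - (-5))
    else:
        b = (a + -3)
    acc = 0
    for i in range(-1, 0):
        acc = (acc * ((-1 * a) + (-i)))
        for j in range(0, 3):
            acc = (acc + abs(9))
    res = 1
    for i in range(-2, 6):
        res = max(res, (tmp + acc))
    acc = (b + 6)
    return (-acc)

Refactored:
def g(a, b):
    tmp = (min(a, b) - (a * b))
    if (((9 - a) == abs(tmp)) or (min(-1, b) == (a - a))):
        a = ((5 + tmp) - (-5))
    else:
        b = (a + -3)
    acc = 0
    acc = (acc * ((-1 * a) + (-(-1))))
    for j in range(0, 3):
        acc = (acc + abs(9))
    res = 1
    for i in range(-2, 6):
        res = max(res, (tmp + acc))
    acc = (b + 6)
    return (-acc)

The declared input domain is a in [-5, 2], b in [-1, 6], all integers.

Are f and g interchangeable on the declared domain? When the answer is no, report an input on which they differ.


Side by side, the visible changes include: statement counts differ; and constant usage differs; and loop structure differs.
Tracing a=0, b=5: f: tmp=0, then (((9 - a) == abs(tmp)) or (min(-1, b) == (a - a))) is false, then b=-3, then acc=0, then (i=-1), then acc=0, then (j=0), then acc=9, then (j=1), then acc=18, then (j=2), then acc=27, then res=1, then (i=-2), then res=27, then (i=-1), then res=27, then (i=0), then res=27, then (i=1), then res=27, then (i=2), then res=27, then (i=3), then res=27, then (i=4), then res=27, then (i=5), then res=27, then acc=3, then returns -3 | g: tmp=0, then (((9 - a) == abs(tmp)) or (min(-1, b) == (a - a))) is false, then b=-3, then acc=0, then acc=0, then (j=0), then acc=9, then (j=1), then acc=18, then (j=2), then acc=27, then res=1, then (i=-2), then res=27, then (i=-1), then res=27, then (i=0), then res=27, then (i=1), then res=27, then (i=2), then res=27, then (i=3), then res=27, then (i=4), then res=27, then (i=5), then res=27, then acc=3, then returns -3 — matching result -3.
Checked all 64 inputs in the declared domain: the outputs agree on every one.
verdict: equivalent
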